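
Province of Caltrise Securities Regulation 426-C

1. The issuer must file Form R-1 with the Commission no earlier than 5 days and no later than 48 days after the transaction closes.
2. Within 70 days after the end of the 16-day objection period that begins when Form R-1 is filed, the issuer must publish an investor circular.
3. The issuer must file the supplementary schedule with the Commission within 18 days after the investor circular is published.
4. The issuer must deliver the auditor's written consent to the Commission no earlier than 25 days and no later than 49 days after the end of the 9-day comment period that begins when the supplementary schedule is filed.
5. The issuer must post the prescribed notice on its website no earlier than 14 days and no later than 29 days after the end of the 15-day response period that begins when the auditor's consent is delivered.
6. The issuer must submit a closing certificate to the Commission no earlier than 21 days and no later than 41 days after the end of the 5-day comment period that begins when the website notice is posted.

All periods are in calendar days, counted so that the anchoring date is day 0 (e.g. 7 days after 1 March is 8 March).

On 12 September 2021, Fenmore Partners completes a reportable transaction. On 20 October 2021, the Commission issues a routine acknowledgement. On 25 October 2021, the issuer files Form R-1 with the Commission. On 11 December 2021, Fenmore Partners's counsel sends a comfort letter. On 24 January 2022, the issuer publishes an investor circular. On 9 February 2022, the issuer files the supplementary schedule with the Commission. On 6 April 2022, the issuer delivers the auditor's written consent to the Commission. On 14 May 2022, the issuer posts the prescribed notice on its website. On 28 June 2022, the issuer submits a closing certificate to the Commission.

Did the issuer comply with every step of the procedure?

Step 1: the window is 5–48 days after 12 September 2021 (when the transaction closes), so 17 September 2021 through 30 October 2021; 25 October 2021 falls inside that range.
Step 2: 70 days after 10 November 2021 (end of the 16-day objection period, which began when Form R-1 is filed on 25 October 2021) is 19 January 2022; not done until 24 January 2022, 5 days after the deadline.
That is the first point of non-compliance.

No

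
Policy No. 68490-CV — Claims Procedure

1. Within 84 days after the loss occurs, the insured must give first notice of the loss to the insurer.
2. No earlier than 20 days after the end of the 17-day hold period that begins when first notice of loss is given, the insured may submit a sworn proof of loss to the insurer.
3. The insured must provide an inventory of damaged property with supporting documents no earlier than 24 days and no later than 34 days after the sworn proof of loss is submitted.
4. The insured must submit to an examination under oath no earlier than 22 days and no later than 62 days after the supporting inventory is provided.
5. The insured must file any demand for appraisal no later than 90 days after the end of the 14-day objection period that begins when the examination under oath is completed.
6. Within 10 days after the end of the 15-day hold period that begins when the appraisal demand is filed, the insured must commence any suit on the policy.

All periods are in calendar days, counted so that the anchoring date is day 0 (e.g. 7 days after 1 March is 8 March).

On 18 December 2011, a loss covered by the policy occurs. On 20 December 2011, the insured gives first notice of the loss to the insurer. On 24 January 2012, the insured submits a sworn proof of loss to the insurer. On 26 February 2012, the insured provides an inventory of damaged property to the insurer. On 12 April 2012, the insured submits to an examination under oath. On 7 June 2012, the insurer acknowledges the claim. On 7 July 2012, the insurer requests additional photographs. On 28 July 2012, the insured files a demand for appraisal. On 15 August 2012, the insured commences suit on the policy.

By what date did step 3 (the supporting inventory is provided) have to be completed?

27 February 2012

Step 3 runs from 24 January 2012, when the sworn proof of loss is submitted. The window is 24–34 days after 24 January 2012; it closes on 27 February 2012.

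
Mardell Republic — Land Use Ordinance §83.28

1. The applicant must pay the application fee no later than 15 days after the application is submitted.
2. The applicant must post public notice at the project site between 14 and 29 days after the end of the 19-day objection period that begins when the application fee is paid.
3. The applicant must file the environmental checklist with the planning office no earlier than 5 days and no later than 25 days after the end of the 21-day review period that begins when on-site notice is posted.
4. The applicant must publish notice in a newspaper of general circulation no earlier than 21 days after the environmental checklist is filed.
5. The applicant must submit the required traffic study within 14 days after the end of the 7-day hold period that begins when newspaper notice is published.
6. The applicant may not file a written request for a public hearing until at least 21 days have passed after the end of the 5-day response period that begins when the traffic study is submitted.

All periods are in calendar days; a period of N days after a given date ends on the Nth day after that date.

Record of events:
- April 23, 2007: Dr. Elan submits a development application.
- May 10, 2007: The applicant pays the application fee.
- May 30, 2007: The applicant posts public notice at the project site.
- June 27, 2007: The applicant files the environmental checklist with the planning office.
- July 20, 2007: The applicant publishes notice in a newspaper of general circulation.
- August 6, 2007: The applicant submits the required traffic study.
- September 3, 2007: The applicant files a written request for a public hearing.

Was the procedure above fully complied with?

No

Step 1 — counting 15 days from April 23, 2007 (when the application is submitted) gives a deadline of May 8, 2007; not done until May 10, 2007, 2 days after the deadline.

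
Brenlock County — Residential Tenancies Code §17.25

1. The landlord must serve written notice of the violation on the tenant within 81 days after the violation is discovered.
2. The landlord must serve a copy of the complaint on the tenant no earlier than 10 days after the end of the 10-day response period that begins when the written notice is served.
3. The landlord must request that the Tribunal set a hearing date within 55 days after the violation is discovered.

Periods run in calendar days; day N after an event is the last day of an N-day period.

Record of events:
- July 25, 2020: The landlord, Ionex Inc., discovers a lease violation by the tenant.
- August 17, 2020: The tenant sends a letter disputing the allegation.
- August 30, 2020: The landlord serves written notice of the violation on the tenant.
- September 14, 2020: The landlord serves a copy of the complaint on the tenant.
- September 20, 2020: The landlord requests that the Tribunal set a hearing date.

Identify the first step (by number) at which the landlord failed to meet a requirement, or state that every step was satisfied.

Step 2

Step 1 — counting 81 days from July 25, 2020 (when the violation is discovered) gives a deadline of October 14, 2020; done August 30, 2020 — timely.
Step 2 — must wait 10 days from September 9, 2020 (end of the 10-day response period, which began when the written notice is served on August 30, 2020), so not before September 19, 2020; done September 14, 2020 — 5 days too early.
That is the first point of non-compliance.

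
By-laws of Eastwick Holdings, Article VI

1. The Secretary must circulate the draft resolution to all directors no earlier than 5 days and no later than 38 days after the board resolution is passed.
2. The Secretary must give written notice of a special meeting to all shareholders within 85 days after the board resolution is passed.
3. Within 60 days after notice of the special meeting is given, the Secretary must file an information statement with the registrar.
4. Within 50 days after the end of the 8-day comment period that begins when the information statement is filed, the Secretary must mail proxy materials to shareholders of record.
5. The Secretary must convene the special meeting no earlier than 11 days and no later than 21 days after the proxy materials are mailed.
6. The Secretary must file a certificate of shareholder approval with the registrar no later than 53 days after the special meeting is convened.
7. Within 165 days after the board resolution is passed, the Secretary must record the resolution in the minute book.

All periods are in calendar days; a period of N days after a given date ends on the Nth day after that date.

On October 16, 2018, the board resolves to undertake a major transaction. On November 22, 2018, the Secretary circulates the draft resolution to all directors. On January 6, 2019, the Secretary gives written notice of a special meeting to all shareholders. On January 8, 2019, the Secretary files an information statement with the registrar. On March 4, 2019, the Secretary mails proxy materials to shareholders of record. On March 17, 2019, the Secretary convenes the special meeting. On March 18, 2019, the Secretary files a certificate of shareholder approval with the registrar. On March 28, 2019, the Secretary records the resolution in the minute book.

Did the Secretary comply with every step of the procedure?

Step 1 — 5 and 38 days from October 16, 2018 (when the board resolution is passed) are October 21, 2018 and November 23, 2018 respectively; November 22, 2018 falls inside that range.
Step 2 — counting 85 days from October 16, 2018 (when the board resolution is passed) gives a deadline of January 9, 2019; done January 6, 2019 — timely.
Step 3 — counting 60 days from January 6, 2019 (when notice of the special meeting is given) gives a deadline of March 7, 2019; completed January 8, 2019, before the deadline.
Step 4 — counting 50 days from January 16, 2019 (end of the 8-day comment period, which began when the information statement is filed on January 8, 2019) gives a deadline of March 7, 2019; completed March 4, 2019, before the deadline.
Step 5 — 11 and 21 days from March 4, 2019 (when the proxy materials are mailed) are March 15, 2019 and March 25, 2019 respectively; done March 17, 2019 — within the window.
Step 6 — counting 53 days from March 17, 2019 (when the special meeting is convened) gives a deadline of May 9, 2019; completed March 18, 2019, before the deadline.
Step 7 — counting 165 days from October 16, 2018 (when the board resolution is passed) gives a deadline of March 30, 2019; March 28, 2019 is within that limit.

Yes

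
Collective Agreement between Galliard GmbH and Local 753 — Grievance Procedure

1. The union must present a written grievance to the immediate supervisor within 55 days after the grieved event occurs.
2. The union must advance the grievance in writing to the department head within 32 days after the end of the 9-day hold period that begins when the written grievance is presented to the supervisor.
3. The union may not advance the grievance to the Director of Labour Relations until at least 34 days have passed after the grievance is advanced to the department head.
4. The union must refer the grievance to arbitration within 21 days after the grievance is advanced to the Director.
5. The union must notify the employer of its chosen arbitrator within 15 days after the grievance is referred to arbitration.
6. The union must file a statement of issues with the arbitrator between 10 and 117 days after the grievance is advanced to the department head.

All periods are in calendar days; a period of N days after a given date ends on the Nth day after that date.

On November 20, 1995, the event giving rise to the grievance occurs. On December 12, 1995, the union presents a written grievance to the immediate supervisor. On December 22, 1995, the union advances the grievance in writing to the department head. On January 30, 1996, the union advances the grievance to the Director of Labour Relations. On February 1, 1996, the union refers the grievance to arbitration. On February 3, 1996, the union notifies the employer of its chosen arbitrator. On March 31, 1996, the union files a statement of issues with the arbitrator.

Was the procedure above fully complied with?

Yes

Step 1: 55 days after November 20, 1995 (when the grieved event occurs) is January 14, 1996; done December 12, 1995 — timely.
Step 2: 32 days after December 21, 1995 (end of the 9-day hold period, which began when the written grievance is presented to the supervisor on December 12, 1995) is January 22, 1996; completed December 22, 1995, before the deadline.
Step 3: the earliest permitted date is 34 days after December 22, 1995 (when the grievance is advanced to the department head), i.e. January 25, 1996; done January 30, 1996, after the minimum wait.
Step 4: 21 days after January 30, 1996 (when the grievance is advanced to the Director) is February 20, 1996; done February 1, 1996 — timely.
Step 5: 15 days after February 1, 1996 (when the grievance is referred to arbitration) is February 16, 1996; completed February 3, 1996, before the deadline.
Step 6: the window is 10–117 days after December 22, 1995 (when the grievance is advanced to the department head), so January 1, 1996 through April 17, 1996; done March 31, 1996, which is between those dates.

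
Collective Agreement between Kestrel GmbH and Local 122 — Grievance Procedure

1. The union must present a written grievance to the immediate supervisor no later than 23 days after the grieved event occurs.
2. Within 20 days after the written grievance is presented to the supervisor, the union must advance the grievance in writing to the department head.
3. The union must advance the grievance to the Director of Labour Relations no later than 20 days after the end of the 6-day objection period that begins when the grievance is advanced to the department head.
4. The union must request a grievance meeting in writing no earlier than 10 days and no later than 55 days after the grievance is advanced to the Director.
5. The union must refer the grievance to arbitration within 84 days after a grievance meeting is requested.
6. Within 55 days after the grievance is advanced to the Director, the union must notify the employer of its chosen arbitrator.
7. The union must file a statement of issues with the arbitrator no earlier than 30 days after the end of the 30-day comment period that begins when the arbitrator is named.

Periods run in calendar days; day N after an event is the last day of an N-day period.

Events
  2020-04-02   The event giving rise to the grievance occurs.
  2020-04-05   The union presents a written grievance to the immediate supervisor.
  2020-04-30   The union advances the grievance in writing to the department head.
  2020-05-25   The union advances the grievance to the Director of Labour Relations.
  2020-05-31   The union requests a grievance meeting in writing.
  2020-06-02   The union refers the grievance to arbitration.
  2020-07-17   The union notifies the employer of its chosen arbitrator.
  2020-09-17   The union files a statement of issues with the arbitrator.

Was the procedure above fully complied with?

No

Step 1 — counting 23 days from 2020-04-02 (when the grieved event occurs) gives a deadline of 2020-04-25; 2020-04-05 is within that limit.
Step 2 — counting 20 days from 2020-04-05 (when the written grievance is presented to the supervisor) gives a deadline of 2020-04-25; 2020-04-30 misses that deadline by 5 days.
Later steps need not be reached.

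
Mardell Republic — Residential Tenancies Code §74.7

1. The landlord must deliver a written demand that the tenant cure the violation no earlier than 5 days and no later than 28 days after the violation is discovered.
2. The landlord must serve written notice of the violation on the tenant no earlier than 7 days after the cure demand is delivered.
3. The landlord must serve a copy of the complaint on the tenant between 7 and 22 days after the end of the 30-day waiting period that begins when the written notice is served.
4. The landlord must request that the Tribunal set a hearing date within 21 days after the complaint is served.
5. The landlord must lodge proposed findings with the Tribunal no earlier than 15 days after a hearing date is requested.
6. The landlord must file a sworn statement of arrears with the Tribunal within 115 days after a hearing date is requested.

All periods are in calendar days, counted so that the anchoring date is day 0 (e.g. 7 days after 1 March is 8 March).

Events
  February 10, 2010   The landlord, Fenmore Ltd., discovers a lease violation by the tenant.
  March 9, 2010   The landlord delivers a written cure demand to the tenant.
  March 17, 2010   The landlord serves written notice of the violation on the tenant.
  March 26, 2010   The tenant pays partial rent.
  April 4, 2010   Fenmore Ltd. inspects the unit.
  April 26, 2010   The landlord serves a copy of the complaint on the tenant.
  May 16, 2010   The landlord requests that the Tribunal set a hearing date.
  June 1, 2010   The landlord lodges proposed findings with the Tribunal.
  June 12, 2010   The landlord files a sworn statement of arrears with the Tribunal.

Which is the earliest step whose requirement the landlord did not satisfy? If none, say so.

(1) the permitted window runs from February 10, 2010 + 5 = February 15, 2010 to February 10, 2010 + 28 = March 10, 2010; March 9, 2010 falls inside that range.
(2) permitted from March 9, 2010 + 7 days = March 16, 2010 onward; done March 17, 2010, after the minimum wait.
(3) the permitted window runs from April 16, 2010 + 7 = April 23, 2010 to April 16, 2010 + 22 = May 8, 2010; done April 26, 2010, which is between those dates.
(4) due by April 26, 2010 + 21 days = May 17, 2010; done May 16, 2010 — timely.
(5) permitted from May 16, 2010 + 15 days = May 31, 2010 onward; done June 1, 2010, after the minimum wait.
(6) due by May 16, 2010 + 115 days = September 8, 2010; completed June 12, 2010, before the deadline.

None — every step was satisfied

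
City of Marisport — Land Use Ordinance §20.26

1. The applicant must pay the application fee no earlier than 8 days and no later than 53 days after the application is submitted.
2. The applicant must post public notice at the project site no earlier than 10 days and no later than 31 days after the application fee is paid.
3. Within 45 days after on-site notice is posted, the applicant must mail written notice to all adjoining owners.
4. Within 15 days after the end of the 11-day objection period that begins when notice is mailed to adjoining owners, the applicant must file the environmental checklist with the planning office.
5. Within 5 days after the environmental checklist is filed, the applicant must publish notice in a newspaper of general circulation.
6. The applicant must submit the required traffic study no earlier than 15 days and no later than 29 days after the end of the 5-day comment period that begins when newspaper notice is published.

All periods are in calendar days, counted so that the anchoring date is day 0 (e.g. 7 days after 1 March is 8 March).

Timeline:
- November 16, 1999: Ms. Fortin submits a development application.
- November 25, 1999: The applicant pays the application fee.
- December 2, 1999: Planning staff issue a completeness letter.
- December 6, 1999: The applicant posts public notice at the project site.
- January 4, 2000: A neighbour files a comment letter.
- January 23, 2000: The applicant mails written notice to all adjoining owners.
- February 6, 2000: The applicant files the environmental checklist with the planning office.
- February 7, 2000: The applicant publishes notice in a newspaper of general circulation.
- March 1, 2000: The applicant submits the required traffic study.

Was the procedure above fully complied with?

Step 1 — 8 and 53 days from November 16, 1999 (when the application is submitted) are November 24, 1999 and January 8, 2000 respectively; done November 25, 1999 — within the window.
Step 2 — 10 and 31 days from November 25, 1999 (when the application fee is paid) are December 5, 1999 and December 26, 1999 respectively; done December 6, 1999 — within the window.
Step 3 — counting 45 days from December 6, 1999 (when on-site notice is posted) gives a deadline of January 20, 2000; January 23, 2000 misses that deadline by 3 days.
No need to go further; step 3 was not satisfied.

No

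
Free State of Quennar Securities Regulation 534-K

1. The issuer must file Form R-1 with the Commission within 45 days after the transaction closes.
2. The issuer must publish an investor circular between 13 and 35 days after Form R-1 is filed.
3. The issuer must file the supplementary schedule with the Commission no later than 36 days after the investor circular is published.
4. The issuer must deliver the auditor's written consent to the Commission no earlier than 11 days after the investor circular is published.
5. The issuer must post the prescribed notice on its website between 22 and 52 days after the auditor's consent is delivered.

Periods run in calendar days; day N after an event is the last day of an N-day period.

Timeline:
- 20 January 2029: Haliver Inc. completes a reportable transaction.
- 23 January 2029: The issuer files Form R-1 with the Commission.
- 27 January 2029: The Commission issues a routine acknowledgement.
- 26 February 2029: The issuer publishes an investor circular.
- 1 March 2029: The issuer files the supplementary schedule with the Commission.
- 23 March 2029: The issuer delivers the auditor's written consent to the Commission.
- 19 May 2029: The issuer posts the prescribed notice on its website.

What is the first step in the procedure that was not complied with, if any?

Step 5

Step 1: 45 days after 20 January 2029 (when the transaction closes) is 6 March 2029; done 23 January 2029 — timely.
Step 2: the window is 13–35 days after 23 January 2029 (when Form R-1 is filed), so 5 February 2029 through 27 February 2029; 26 February 2029 falls inside that range.
Step 3: 36 days after 26 February 2029 (when the investor circular is published) is 3 April 2029; done 1 March 2029 — timely.
Step 4: the earliest permitted date is 11 days after 26 February 2029 (when the investor circular is published), i.e. 9 March 2029; done 23 March 2029, after the minimum wait.
Step 5: the window is 22–52 days after 23 March 2029 (when the auditor's consent is delivered), so 14 April 2029 through 14 May 2029; 19 May 2029 is 5 days past the end of the window.
No need to go further; step 5 was not satisfied.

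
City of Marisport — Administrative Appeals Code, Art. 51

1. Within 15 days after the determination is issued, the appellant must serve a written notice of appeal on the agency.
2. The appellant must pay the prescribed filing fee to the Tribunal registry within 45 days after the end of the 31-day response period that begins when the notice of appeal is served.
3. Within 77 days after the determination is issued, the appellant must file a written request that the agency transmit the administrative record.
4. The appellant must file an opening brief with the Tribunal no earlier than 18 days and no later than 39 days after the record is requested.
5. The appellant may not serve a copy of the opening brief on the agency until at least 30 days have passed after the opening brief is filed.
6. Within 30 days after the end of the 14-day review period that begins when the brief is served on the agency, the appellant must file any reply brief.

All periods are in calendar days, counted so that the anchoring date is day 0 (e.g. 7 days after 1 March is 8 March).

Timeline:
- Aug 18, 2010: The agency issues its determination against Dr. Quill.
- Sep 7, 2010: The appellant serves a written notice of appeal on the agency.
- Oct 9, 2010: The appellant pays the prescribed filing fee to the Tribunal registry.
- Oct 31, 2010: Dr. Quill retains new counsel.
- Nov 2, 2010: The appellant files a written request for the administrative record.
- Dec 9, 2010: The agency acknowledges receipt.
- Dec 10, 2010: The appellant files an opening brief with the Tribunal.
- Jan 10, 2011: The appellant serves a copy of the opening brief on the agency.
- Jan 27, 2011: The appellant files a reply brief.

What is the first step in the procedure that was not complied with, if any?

Step 1

Step 1 — counting 15 days from Aug 18, 2010 (when the determination is issued) gives a deadline of Sep 2, 2010; not done until Sep 7, 2010, 5 days after the deadline.
No need to go further; step 1 was not satisfied.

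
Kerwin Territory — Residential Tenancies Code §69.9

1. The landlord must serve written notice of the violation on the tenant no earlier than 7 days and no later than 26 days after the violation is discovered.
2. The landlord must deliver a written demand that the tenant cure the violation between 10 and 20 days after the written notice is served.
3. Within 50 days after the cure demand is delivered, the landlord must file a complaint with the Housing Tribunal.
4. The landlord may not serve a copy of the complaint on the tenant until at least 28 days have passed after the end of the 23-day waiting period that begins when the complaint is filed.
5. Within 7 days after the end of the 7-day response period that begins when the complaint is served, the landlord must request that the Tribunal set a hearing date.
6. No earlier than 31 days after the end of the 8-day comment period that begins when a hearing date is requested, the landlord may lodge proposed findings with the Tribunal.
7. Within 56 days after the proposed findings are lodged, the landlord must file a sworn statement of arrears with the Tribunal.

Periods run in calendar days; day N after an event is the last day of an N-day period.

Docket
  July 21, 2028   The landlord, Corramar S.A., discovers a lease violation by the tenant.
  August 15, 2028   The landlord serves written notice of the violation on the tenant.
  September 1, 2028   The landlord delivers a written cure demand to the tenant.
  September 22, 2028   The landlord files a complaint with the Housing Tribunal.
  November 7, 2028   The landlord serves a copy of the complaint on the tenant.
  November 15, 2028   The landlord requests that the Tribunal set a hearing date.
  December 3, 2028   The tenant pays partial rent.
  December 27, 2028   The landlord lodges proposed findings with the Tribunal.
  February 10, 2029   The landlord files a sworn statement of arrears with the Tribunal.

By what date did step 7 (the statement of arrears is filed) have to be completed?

Step 7 runs from December 27, 2028, when the proposed findings are lodged. 56 days after December 27, 2028 is February 21, 2029.

February 21, 2029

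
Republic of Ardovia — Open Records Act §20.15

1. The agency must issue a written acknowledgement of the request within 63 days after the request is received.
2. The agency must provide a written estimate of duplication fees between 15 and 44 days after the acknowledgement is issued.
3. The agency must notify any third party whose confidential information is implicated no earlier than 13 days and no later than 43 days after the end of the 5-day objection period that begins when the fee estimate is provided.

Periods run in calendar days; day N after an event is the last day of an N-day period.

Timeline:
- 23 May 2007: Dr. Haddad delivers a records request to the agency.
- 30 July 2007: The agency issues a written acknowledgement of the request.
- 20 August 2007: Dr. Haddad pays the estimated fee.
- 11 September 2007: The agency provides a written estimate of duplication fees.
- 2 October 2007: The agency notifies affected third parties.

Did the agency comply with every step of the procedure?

Step 1 — counting 63 days from 23 May 2007 (when the request is received) gives a deadline of 25 July 2007; not done until 30 July 2007, 5 days after the deadline.
Later steps need not be reached.

No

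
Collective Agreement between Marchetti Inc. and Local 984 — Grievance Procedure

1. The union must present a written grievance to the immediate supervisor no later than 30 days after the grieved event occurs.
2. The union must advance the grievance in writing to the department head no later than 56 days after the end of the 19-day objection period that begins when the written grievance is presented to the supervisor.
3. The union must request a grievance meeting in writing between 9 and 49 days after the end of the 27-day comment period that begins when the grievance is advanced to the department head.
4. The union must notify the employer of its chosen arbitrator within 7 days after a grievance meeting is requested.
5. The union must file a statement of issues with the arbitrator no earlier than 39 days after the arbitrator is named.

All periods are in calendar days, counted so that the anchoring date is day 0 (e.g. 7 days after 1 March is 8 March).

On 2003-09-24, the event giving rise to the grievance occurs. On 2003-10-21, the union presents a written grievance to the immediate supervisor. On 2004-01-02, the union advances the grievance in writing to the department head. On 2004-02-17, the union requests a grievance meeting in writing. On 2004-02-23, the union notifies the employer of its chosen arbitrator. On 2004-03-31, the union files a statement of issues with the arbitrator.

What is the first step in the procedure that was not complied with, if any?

Step 5

Step 1 — counting 30 days from 2003-09-24 (when the grieved event occurs) gives a deadline of 2003-10-24; 2003-10-21 is within that limit.
Step 2 — counting 56 days from 2003-11-09 (end of the 19-day objection period, which began when the written grievance is presented to the supervisor on 2003-10-21) gives a deadline of 2004-01-04; done 2004-01-02 — timely.
Step 3 — 9 and 49 days from 2004-01-29 (end of the 27-day comment period, which began when the grievance is advanced to the department head on 2004-01-02) are 2004-02-07 and 2004-03-18 respectively; 2004-02-17 falls inside that range.
Step 4 — counting 7 days from 2004-02-17 (when a grievance meeting is requested) gives a deadline of 2004-02-24; 2004-02-23 is within that limit.
Step 5 — must wait 39 days from 2004-02-23 (when the arbitrator is named), so not before 2004-04-02; acted on 2004-03-31, 2 days prematurely.
The analysis stops there.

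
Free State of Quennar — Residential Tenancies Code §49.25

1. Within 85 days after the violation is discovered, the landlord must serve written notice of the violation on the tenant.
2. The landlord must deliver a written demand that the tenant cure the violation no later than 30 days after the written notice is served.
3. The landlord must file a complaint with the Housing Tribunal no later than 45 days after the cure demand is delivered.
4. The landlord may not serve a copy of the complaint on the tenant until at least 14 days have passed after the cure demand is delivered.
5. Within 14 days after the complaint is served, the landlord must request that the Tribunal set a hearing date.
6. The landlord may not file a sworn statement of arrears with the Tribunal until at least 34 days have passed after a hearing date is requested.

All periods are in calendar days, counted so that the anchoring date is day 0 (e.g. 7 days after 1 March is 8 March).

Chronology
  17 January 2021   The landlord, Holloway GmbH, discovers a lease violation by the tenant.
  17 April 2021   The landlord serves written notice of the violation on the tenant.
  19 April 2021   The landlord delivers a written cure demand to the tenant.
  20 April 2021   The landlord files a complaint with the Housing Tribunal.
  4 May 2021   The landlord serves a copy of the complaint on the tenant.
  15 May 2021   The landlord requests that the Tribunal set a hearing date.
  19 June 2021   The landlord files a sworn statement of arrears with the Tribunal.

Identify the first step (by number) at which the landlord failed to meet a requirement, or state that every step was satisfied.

Step 1

(1) due by 17 January 2021 + 85 days = 12 April 2021; done 17 April 2021 — 5 days late.
The analysis stops there.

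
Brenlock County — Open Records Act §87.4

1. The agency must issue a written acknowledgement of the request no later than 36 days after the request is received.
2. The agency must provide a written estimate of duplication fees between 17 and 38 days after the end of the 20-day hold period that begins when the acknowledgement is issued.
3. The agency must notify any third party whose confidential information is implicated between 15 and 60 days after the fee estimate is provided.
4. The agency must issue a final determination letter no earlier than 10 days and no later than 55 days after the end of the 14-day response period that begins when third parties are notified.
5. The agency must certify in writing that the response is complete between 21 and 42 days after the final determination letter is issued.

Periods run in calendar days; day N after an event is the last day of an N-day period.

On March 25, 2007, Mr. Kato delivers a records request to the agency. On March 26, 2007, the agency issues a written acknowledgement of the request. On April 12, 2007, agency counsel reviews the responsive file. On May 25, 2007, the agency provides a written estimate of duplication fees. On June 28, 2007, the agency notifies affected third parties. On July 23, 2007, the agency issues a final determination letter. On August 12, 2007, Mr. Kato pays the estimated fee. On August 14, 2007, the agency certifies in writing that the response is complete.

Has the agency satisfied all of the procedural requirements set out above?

No

Step 1 — counting 36 days from March 25, 2007 (when the request is received) gives a deadline of April 30, 2007; March 26, 2007 is within that limit.
Step 2 — 17 and 38 days from April 15, 2007 (end of the 20-day hold period, which began when the acknowledgement is issued on March 26, 2007) are May 2, 2007 and May 23, 2007 respectively; done May 25, 2007 — 2 days after the window closed.
That is the first point of non-compliance.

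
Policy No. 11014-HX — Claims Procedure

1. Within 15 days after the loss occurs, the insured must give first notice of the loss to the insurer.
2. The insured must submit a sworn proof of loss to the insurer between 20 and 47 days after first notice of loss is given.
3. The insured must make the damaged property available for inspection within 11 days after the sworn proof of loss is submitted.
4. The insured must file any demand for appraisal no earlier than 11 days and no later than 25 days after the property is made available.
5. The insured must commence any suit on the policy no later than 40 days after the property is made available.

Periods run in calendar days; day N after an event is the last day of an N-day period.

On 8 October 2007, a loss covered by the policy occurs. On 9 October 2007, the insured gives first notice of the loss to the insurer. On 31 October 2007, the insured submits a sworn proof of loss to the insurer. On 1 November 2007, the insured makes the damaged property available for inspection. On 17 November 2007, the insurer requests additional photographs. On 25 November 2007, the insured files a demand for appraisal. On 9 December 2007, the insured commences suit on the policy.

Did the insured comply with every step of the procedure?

Step 1: 15 days after 8 October 2007 (when the loss occurs) is 23 October 2007; 9 October 2007 is within that limit.
Step 2: the window is 20–47 days after 9 October 2007 (when first notice of loss is given), so 29 October 2007 through 25 November 2007; done 31 October 2007 — within the window.
Step 3: 11 days after 31 October 2007 (when the sworn proof of loss is submitted) is 11 November 2007; 1 November 2007 is within that limit.
Step 4: the window is 11–25 days after 1 November 2007 (when the property is made available), so 12 November 2007 through 26 November 2007; done 25 November 2007 — within the window.
Step 5: 40 days after 1 November 2007 (when the property is made available) is 11 December 2007; 9 December 2007 is within that limit.

Yes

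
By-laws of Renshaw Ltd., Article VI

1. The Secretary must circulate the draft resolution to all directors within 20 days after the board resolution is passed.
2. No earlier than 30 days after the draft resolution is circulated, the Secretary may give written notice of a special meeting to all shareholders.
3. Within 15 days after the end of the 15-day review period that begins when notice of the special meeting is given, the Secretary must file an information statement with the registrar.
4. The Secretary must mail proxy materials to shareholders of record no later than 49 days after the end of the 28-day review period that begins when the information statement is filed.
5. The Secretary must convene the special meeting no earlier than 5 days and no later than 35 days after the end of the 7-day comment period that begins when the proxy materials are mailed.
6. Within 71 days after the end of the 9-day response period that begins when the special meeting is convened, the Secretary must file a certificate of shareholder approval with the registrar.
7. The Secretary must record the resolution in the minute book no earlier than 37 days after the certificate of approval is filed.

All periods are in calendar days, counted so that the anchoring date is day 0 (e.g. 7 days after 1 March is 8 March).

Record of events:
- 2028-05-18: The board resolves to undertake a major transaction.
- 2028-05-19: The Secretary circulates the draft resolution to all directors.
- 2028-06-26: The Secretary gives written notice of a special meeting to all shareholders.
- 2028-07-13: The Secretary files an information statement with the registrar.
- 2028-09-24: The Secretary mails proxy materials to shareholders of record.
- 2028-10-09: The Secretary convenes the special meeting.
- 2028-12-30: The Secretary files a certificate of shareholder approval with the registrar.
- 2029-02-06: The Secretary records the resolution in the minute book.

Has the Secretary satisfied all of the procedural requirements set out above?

No

Step 1 — counting 20 days from 2028-05-18 (when the board resolution is passed) gives a deadline of 2028-06-07; done 2028-05-19 — timely.
Step 2 — must wait 30 days from 2028-05-19 (when the draft resolution is circulated), so not before 2028-06-18; done 2028-06-26, after the minimum wait.
Step 3 — counting 15 days from 2028-07-11 (end of the 15-day review period, which began when notice of the special meeting is given on 2028-06-26) gives a deadline of 2028-07-26; done 2028-07-13 — timely.
Step 4 — counting 49 days from 2028-08-10 (end of the 28-day review period, which began when the information statement is filed on 2028-07-13) gives a deadline of 2028-09-28; 2028-09-24 is within that limit.
Step 5 — 5 and 35 days from 2028-10-01 (end of the 7-day comment period, which began when the proxy materials are mailed on 2028-09-24) are 2028-10-06 and 2028-11-05 respectively; done 2028-10-09, which is between those dates.
Step 6 — counting 71 days from 2028-10-18 (end of the 9-day response period, which began when the special meeting is convened on 2028-10-09) gives a deadline of 2028-12-28; 2028-12-30 misses that deadline by 2 days.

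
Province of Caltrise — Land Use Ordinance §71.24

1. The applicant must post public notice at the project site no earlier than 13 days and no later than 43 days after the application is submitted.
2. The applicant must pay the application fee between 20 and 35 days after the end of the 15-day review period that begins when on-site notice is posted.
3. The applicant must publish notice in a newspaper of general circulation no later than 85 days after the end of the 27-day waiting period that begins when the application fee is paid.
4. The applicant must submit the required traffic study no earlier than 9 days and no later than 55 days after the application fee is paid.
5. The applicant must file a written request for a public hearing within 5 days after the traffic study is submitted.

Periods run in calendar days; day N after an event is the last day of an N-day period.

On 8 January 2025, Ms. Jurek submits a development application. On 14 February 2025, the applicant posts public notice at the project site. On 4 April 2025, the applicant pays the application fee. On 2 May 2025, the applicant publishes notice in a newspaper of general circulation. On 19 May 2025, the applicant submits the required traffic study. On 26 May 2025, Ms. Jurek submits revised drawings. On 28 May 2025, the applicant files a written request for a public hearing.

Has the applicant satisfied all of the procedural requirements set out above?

Step 1: the window is 13–43 days after 8 January 2025 (when the application is submitted), so 21 January 2025 through 20 February 2025; done 14 February 2025, which is between those dates.
Step 2: the window is 20–35 days after 1 March 2025 (end of the 15-day review period, which began when on-site notice is posted on 14 February 2025), so 21 March 2025 through 5 April 2025; done 4 April 2025 — within the window.
Step 3: 85 days after 1 May 2025 (end of the 27-day waiting period, which began when the application fee is paid on 4 April 2025) is 25 July 2025; 2 May 2025 is within that limit.
Step 4: the window is 9–55 days after 4 April 2025 (when the application fee is paid), so 13 April 2025 through 29 May 2025; done 19 May 2025, which is between those dates.
Step 5: 5 days after 19 May 2025 (when the traffic study is submitted) is 24 May 2025; not done until 28 May 2025, 4 days after the deadline.
No need to go further; step 5 was not satisfied.

No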